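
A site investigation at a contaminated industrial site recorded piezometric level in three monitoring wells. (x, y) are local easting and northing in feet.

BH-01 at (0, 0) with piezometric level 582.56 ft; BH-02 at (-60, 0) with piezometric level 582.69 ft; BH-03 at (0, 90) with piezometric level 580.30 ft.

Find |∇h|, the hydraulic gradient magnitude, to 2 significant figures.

∂h/∂x = (582.69 − 582.56) / (-60 − 0) = -0.002167
∂h/∂y = (580.30 − 582.56) / (90 − 0) = -0.02511
|∇h| = √(-0.002167² + -0.02511²) = 0.0252

0.025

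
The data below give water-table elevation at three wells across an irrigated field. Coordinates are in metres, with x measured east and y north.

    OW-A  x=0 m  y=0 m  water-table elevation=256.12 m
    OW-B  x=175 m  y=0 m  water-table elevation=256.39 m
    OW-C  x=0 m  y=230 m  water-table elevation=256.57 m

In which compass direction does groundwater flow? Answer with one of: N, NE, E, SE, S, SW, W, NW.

SW

∂h/∂x = (256.39 − 256.12) / (175 − 0) = +0.001543
∂h/∂y = (256.57 − 256.12) / (230 − 0) = +0.001957
Flow = −∇h = (-0.001543 east, -0.001957 north), which points southwest.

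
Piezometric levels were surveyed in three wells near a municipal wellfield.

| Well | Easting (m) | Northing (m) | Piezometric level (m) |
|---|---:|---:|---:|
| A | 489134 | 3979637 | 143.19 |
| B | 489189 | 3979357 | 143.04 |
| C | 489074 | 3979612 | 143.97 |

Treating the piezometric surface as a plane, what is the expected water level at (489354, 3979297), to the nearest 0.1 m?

Differences from A: to B (Δx, Δy, Δh) = (55, -280, -0.15); to C = (-60, -25, +0.78).
Determinant of the coordinate differences = 55·(-25) − (-60)·(-280) = -18175.
∂h/∂x = [(-0.15)·(-25) − (+0.78)·(-280)] / -18175 = -0.01222
∂h/∂y = [55·(+0.78) − (-60)·(-0.15)] / -18175 = -0.001865
h(489354, 3979297) = 143.19 + (-0.01222)·(220) + (-0.001865)·(-340) = 143.19 -2.689 +0.634 = 141.135 m.

141.1 m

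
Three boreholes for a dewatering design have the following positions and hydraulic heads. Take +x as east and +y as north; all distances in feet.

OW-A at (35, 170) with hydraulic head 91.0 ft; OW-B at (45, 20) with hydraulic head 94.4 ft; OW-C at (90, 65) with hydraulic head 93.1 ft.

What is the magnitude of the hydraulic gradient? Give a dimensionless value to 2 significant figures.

0.024

With h = a·x + b·y + c and OW-A as origin, the differences give:
  10·a + (-150)·b = +3.4
  55·a + (-105)·b = +2.1
Eliminate b (×(-105) and ×(-150), subtract): 7200·a = -42.00 → a = ∂h/∂x = -0.005833
Back-substitute: b = ∂h/∂y = -0.02306.
|∇h| = √(-0.005833² + -0.02306²) = 0.02379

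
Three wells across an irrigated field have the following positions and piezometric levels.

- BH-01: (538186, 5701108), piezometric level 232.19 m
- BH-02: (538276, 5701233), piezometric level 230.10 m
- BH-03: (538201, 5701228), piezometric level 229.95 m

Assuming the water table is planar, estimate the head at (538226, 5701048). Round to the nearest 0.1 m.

Differences from BH-01: to BH-02 (Δx, Δy, Δh) = (90, 125, -2.09); to BH-03 = (15, 120, -2.24).
Solve a·Δx + b·Δy = Δh: det = 90·120 − 15·125 = 8925.
∂h/∂x = [(-2.09)·120 − (-2.24)·125] / 8925 = +0.003272
∂h/∂y = [90·(-2.24) − 15·(-2.09)] / 8925 = -0.01908
h(538226, 5701048) = 232.19 + (+0.003272)·(40) + (-0.01908)·(-60) = 232.19 +0.131 +1.145 = 233.465 m.

233.5 m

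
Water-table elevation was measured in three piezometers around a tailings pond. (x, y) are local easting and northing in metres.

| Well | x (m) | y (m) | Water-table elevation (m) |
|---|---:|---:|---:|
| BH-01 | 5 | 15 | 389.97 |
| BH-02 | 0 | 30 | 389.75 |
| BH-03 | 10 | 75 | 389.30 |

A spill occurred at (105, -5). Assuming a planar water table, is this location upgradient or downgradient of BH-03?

Taking BH-01 as reference: BH-02−BH-01 = (-5, 15, -0.22); BH-03−BH-01 = (5, 60, -0.67).
Determinant of the coordinate differences = (-5)·60 − 5·15 = -375.
∂h/∂x = [(-0.22)·60 − (-0.67)·15] / -375 = +0.008400
∂h/∂y = [(-5)·(-0.67) − 5·(-0.22)] / -375 = -0.01187
Head at (105, -5) = 389.97 + (+0.008400)·(100) + (-0.01187)·(-20) = 391.05 m.
That is higher than the 389.30 m at BH-03, so the point is upgradient.

upgradient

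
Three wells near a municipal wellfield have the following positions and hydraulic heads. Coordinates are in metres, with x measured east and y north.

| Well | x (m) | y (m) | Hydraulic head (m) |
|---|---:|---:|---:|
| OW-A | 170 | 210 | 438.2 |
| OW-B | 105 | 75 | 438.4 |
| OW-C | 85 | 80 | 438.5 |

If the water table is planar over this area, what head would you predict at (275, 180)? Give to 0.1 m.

437.7 m

Differences from OW-A: to OW-B (Δx, Δy, Δh) = (-65, -135, +0.2); to OW-C = (-85, -130, +0.3).
Determinant of the coordinate differences = (-65)·(-130) − (-85)·(-135) = -3025.
∂h/∂x = [(+0.2)·(-130) − (+0.3)·(-135)] / -3025 = -0.004793
∂h/∂y = [(-65)·(+0.3) − (-85)·(+0.2)] / -3025 = +0.0008264
h(275, 180) = 438.2 + (-0.004793)·(105) + (+0.0008264)·(-30) = 438.2 -0.503 -0.025 = 437.672 m.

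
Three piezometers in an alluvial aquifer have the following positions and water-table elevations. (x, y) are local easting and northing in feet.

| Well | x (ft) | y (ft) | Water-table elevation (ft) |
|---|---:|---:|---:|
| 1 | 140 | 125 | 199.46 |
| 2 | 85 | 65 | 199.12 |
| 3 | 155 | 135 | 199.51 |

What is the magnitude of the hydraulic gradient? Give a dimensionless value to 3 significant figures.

0.00681

Taking 1 as reference: 2−1 = (-55, -60, -0.34); 3−1 = (15, 10, +0.05).
Solve a·Δx + b·Δy = Δh: det = (-55)·10 − 15·(-60) = 350.
∂h/∂x = [(-0.34)·10 − (+0.05)·(-60)] / 350 = -0.001143
∂h/∂y = [(-55)·(+0.05) − 15·(-0.34)] / 350 = +0.006714
|∇h| = √(-0.001143² + 0.006714²) = 0.006811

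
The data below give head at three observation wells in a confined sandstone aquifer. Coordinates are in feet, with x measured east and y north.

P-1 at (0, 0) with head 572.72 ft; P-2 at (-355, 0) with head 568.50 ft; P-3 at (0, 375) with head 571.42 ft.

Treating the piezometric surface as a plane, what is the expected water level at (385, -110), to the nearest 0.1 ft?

577.7 ft

∂h/∂x = (568.50 − 572.72) / (-355 − 0) = +0.01189
∂h/∂y = (571.42 − 572.72) / (375 − 0) = -0.003467
h(385, -110) = 572.72 + (+0.01189)·(385) + (-0.003467)·(-110) = 572.72 +4.577 +0.381 = 577.678 ft.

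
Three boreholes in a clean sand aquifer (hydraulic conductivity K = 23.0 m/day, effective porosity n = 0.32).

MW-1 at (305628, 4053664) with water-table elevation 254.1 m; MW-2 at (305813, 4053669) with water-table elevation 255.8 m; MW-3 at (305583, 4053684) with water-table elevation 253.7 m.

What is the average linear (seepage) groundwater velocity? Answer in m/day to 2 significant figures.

0.66 m/day

Differences from MW-1: to MW-2 (Δx, Δy, Δh) = (185, 5, +1.7); to MW-3 = (-45, 20, -0.4).
Solve a·Δx + b·Δy = Δh: det = 185·20 − (-45)·5 = 3925.
∂h/∂x = [(+1.7)·20 − (-0.4)·5] / 3925 = +0.009172
∂h/∂y = [185·(-0.4) − (-45)·(+1.7)] / 3925 = +0.0006369
|∇h| = √(0.009172² + 0.0006369²) = 0.009194
Seepage velocity v = K·i/n = 23.0 × 0.009194 / 0.32 = 0.6608 m/day.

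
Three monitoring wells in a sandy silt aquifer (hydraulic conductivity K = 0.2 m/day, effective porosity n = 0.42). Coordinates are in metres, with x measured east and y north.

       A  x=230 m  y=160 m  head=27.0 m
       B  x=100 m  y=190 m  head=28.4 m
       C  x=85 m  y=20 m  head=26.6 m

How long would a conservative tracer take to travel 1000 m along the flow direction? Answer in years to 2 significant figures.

Three-point gradient (reference A): Δ to B = (-130, 30, +1.4), Δ to C = (-145, -140, -0.4).
∂h/∂x = -0.008160, ∂h/∂y = +0.01131 (det = 22550).
|∇h| = √(-0.008160² + 0.01131²) = 0.01395
Seepage velocity v = K·i/n = 0.2 × 0.01395 / 0.42 = 0.006643 m/day.
t = 1000 / 0.006643 = 1.505e+05 days = 412 years.

410 years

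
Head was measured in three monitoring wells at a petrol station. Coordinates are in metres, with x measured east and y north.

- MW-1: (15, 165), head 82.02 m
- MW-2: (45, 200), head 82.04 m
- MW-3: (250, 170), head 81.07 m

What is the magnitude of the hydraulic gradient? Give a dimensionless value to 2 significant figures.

Differences from MW-1: to MW-2 (Δx, Δy, Δh) = (30, 35, +0.02); to MW-3 = (235, 5, -0.95).
Determinant of the coordinate differences = 30·5 − 235·35 = -8075.
∂h/∂x = [(+0.02)·5 − (-0.95)·35] / -8075 = -0.004130
∂h/∂y = [30·(-0.95) − 235·(+0.02)] / -8075 = +0.004111
|∇h| = √(-0.004130² + 0.004111²) = 0.005827

0.0058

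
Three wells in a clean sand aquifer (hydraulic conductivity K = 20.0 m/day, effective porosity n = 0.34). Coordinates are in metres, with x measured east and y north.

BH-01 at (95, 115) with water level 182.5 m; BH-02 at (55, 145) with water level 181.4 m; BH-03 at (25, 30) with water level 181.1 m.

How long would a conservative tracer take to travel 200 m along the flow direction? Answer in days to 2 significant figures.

With h = a·x + b·y + c and BH-01 as origin, the differences give:
  (-40)·a + 30·b = -1.1
  (-70)·a + (-85)·b = -1.4
Eliminate b (×(-85) and ×30, subtract): 5500·a = 135.50 → a = ∂h/∂x = +0.02464
Back-substitute: b = ∂h/∂y = -0.003818.
|∇h| = √(0.02464² + -0.003818²) = 0.02493
Seepage velocity v = K·i/n = 20.0 × 0.02493 / 0.34 = 1.466 m/day.
t = 200 / 1.466 = 136.4 days.

140 days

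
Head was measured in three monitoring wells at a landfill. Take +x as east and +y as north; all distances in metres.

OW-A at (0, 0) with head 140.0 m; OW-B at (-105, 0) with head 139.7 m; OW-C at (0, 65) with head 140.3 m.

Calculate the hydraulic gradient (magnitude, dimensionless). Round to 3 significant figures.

0.00543

∂h/∂x = (139.7 − 140.0) / (-105 − 0) = +0.002857
∂h/∂y = (140.3 − 140.0) / (65 − 0) = +0.004615
|∇h| = √(0.002857² + 0.004615²) = 0.005428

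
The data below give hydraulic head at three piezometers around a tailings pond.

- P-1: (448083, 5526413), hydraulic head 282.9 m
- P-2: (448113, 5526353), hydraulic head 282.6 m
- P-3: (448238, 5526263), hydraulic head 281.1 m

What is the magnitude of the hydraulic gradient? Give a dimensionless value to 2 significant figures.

Taking P-1 as reference: P-2−P-1 = (30, -60, -0.3); P-3−P-1 = (155, -150, -1.8).
Solve a·Δx + b·Δy = Δh: det = 30·(-150) − 155·(-60) = 4800.
∂h/∂x = [(-0.3)·(-150) − (-1.8)·(-60)] / 4800 = -0.01313
∂h/∂y = [30·(-1.8) − 155·(-0.3)] / 4800 = -0.001563
|∇h| = √(-0.01313² + -0.001563²) = 0.01322

0.013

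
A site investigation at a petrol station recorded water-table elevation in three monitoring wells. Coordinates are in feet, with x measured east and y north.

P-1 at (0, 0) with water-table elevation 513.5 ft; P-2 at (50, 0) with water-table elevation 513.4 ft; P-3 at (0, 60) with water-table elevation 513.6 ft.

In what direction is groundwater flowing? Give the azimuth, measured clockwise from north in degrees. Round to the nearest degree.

130°

∂h/∂x = (513.4 − 513.5) / (50 − 0) = -0.002000
∂h/∂y = (513.6 − 513.5) / (60 − 0) = +0.001667
Flow direction (−∇h) has components (+0.002000 E, -0.001667 N).
Azimuth = atan2(E, N) = atan2(+0.002000, -0.001667) = 129.8° ≈ 130°.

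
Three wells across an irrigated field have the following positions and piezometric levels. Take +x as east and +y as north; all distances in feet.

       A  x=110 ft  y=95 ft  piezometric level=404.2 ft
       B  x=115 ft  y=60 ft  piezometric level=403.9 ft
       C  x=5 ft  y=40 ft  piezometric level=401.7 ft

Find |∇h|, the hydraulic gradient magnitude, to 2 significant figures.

With h = a·x + b·y + c and A as origin, the differences give:
  5·a + (-35)·b = -0.3
  (-105)·a + (-55)·b = -2.5
Eliminate b (×(-55) and ×(-35), subtract): -3950·a = -71.00 → a = ∂h/∂x = +0.01797
Back-substitute: b = ∂h/∂y = +0.01114.
|∇h| = √(0.01797² + 0.01114²) = 0.02114

0.021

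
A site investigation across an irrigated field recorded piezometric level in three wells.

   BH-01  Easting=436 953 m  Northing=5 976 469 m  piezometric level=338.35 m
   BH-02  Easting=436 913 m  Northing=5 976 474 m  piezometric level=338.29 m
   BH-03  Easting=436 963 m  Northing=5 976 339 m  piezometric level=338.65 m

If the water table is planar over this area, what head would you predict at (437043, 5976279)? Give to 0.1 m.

Differences from BH-01: to BH-02 (Δx, Δy, Δh) = (-40, 5, -0.06); to BH-03 = (10, -130, +0.30).
Determinant of the coordinate differences = (-40)·(-130) − 10·5 = 5150.
∂h/∂x = [(-0.06)·(-130) − (+0.30)·5] / 5150 = +0.001223
∂h/∂y = [(-40)·(+0.30) − 10·(-0.06)] / 5150 = -0.002214
h(437043, 5976279) = 338.35 + (+0.001223)·(90) + (-0.002214)·(-190) = 338.35 +0.110 +0.421 = 338.881 m.

338.9 m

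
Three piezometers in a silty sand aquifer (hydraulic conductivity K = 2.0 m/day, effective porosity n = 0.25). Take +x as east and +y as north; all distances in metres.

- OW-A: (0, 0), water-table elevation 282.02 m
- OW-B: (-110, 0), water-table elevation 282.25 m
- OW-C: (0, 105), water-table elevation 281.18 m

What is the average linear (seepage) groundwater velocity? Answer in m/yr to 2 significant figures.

∂h/∂x = (282.25 − 282.02) / (-110 − 0) = -0.002091
∂h/∂y = (281.18 − 282.02) / (105 − 0) = -0.008000
|∇h| = √(-0.002091² + -0.008000²) = 0.008269
Seepage velocity v = K·i/n = 2.0 × 0.008269 / 0.25 = 0.06615 m/day = 24.16 m/yr.

24 m/yr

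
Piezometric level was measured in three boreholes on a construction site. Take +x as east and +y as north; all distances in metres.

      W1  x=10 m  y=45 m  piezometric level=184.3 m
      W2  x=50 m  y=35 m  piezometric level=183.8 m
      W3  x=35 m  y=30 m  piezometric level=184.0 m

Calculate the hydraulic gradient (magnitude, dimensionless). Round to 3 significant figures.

0.0129

Three-point gradient (reference W1): Δ to W2 = (40, -10, -0.5), Δ to W3 = (25, -15, -0.3).
∂h/∂x = -0.01286, ∂h/∂y = -0.001429 (det = -350).
|∇h| = √(-0.01286² + -0.001429²) = 0.01294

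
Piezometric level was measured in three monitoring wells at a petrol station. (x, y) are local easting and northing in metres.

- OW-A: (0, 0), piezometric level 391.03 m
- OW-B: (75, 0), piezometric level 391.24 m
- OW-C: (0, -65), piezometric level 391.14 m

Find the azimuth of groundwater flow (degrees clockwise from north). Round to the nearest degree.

301°

∂h/∂x = (391.24 − 391.03) / (75 − 0) = +0.002800
∂h/∂y = (391.14 − 391.03) / (-65 − 0) = -0.001692
Flow direction (−∇h) has components (-0.002800 E, +0.001692 N).
Azimuth = atan2(E, N) = atan2(-0.002800, +0.001692) = 301.1° ≈ 301°.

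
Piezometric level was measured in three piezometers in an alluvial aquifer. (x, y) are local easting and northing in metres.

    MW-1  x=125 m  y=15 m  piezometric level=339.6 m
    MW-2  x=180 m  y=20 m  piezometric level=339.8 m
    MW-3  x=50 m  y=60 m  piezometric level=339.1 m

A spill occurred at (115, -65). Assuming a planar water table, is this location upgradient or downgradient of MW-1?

upgradient

Differences from MW-1: to MW-2 (Δx, Δy, Δh) = (55, 5, +0.2); to MW-3 = (-75, 45, -0.5).
Determinant of the coordinate differences = 55·45 − (-75)·5 = 2850.
∂h/∂x = [(+0.2)·45 − (-0.5)·5] / 2850 = +0.004035
∂h/∂y = [55·(-0.5) − (-75)·(+0.2)] / 2850 = -0.004386
Head at (115, -65) = 339.6 + (+0.004035)·(-10) + (-0.004386)·(-80) = 339.91 m.
That is higher than the 339.6 m at MW-1, so the point is upgradient.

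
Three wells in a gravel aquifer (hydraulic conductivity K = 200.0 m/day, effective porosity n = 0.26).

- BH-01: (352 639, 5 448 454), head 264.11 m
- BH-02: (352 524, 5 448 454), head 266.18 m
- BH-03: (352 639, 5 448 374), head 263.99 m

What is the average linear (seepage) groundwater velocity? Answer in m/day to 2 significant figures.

14 m/day

∂h/∂x = (266.18 − 264.11) / (352524 − 352639) = -0.01800
∂h/∂y = (263.99 − 264.11) / (5448374 − 5448454) = +0.001500
|∇h| = √(-0.01800² + 0.001500²) = 0.01806
Seepage velocity v = K·i/n = 200.0 × 0.01806 / 0.26 = 13.89 m/day.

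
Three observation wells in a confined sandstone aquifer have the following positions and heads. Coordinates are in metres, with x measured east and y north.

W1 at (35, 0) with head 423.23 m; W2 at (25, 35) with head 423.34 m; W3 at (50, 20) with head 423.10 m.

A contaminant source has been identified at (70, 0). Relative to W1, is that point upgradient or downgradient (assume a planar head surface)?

Differences from W1: to W2 (Δx, Δy, Δh) = (-10, 35, +0.11); to W3 = (15, 20, -0.13).
Determinant of the coordinate differences = (-10)·20 − 15·35 = -725.
∂h/∂x = [(+0.11)·20 − (-0.13)·35] / -725 = -0.009310
∂h/∂y = [(-10)·(-0.13) − 15·(+0.11)] / -725 = +0.0004828
Head at (70, 0) = 423.23 + (-0.009310)·(35) + (+0.0004828)·(0) = 422.90 m.
That is lower than the 423.23 m at W1, so the point is downgradient.

downgradient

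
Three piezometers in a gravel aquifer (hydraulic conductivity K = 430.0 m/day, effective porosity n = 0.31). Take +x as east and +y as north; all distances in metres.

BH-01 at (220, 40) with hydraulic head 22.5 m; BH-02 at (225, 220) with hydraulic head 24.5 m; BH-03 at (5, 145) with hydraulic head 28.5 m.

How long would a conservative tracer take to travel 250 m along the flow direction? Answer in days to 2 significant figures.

7.2 days

Differences from BH-01: to BH-02 (Δx, Δy, Δh) = (5, 180, +2.0); to BH-03 = (-215, 105, +6.0).
Solve a·Δx + b·Δy = Δh: det = 5·105 − (-215)·180 = 39225.
∂h/∂x = [(+2.0)·105 − (+6.0)·180] / 39225 = -0.02218
∂h/∂y = [5·(+6.0) − (-215)·(+2.0)] / 39225 = +0.01173
|∇h| = √(-0.02218² + 0.01173²) = 0.02509
Seepage velocity v = K·i/n = 430.0 × 0.02509 / 0.31 = 34.8 m/day.
t = 250 / 34.8 = 7.184 days.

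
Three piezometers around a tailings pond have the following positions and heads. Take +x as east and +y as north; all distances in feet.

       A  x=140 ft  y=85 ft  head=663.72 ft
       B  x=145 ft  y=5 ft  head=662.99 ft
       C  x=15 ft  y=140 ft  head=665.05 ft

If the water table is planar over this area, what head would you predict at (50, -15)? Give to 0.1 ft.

Differences from A: to B (Δx, Δy, Δh) = (5, -80, -0.73); to C = (-125, 55, +1.33).
Determinant of the coordinate differences = 5·55 − (-125)·(-80) = -9725.
∂h/∂x = [(-0.73)·55 − (+1.33)·(-80)] / -9725 = -0.006812
∂h/∂y = [5·(+1.33) − (-125)·(-0.73)] / -9725 = +0.008699
h(50, -15) = 663.72 + (-0.006812)·(-90) + (+0.008699)·(-100) = 663.72 +0.613 -0.870 = 663.463 ft.

663.5 ft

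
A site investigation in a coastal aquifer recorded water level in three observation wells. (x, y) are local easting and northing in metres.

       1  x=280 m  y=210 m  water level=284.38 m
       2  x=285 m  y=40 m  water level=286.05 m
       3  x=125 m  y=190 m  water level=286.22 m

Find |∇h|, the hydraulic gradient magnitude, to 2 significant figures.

0.015

Differences from 1: to 2 (Δx, Δy, Δh) = (5, -170, +1.67); to 3 = (-155, -20, +1.84).
Solve a·Δx + b·Δy = Δh: det = 5·(-20) − (-155)·(-170) = -26450.
∂h/∂x = [(+1.67)·(-20) − (+1.84)·(-170)] / -26450 = -0.01056
∂h/∂y = [5·(+1.84) − (-155)·(+1.67)] / -26450 = -0.01013
|∇h| = √(-0.01056² + -0.01013²) = 0.01463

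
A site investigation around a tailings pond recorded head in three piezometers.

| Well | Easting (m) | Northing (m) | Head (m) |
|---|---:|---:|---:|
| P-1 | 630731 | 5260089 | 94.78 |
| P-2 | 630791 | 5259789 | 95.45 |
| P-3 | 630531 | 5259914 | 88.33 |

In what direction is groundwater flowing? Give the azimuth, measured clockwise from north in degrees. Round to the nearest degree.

Three-point gradient (reference P-1): Δ to P-2 = (60, -300, +0.67), Δ to P-3 = (-200, -175, -6.45).
∂h/∂x = +0.02911, ∂h/∂y = +0.003589 (det = -70500).
Flow direction (−∇h) has components (-0.02911 E, -0.003589 N).
Azimuth = atan2(E, N) = atan2(-0.02911, -0.003589) = 263.0° ≈ 263°.

263°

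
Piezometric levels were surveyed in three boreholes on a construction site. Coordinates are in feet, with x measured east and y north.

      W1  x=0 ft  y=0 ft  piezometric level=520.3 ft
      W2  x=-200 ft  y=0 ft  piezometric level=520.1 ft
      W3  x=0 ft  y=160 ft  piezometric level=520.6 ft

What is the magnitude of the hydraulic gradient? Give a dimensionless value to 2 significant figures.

0.0021

∂h/∂x = (520.1 − 520.3) / (-200 − 0) = +0.0010000
∂h/∂y = (520.6 − 520.3) / (160 − 0) = +0.001875
|∇h| = √(0.0010000² + 0.001875²) = 0.002125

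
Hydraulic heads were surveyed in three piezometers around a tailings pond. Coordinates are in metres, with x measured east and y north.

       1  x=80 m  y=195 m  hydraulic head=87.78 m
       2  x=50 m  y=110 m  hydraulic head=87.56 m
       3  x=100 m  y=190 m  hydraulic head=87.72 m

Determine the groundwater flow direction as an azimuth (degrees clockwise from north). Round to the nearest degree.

Differences from 1: to 2 (Δx, Δy, Δh) = (-30, -85, -0.22); to 3 = (20, -5, -0.06).
Determinant of the coordinate differences = (-30)·(-5) − 20·(-85) = 1850.
∂h/∂x = [(-0.22)·(-5) − (-0.06)·(-85)] / 1850 = -0.002162
∂h/∂y = [(-30)·(-0.06) − 20·(-0.22)] / 1850 = +0.003351
Flow direction (−∇h) has components (+0.002162 E, -0.003351 N).
Azimuth = atan2(E, N) = atan2(+0.002162, -0.003351) = 147.2° ≈ 147°.

147°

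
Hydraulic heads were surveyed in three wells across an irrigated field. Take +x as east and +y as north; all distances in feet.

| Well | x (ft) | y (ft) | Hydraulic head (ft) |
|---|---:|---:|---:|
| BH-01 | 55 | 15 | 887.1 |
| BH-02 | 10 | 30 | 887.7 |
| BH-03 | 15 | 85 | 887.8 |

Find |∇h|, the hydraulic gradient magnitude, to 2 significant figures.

Taking BH-01 as reference: BH-02−BH-01 = (-45, 15, +0.6); BH-03−BH-01 = (-40, 70, +0.7).
Determinant of the coordinate differences = (-45)·70 − (-40)·15 = -2550.
∂h/∂x = [(+0.6)·70 − (+0.7)·15] / -2550 = -0.01235
∂h/∂y = [(-45)·(+0.7) − (-40)·(+0.6)] / -2550 = +0.002941
|∇h| = √(-0.01235² + 0.002941²) = 0.0127

0.013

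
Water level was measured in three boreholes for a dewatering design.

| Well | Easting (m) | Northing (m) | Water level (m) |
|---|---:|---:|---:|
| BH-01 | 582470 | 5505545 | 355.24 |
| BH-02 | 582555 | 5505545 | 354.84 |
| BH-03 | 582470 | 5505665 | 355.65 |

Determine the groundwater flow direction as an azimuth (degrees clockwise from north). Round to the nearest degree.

126°

∂h/∂x = (354.84 − 355.24) / (582555 − 582470) = -0.004706
∂h/∂y = (355.65 − 355.24) / (5505665 − 5505545) = +0.003417
Flow direction (−∇h) has components (+0.004706 E, -0.003417 N).
Azimuth = atan2(E, N) = atan2(+0.004706, -0.003417) = 126.0° ≈ 126°.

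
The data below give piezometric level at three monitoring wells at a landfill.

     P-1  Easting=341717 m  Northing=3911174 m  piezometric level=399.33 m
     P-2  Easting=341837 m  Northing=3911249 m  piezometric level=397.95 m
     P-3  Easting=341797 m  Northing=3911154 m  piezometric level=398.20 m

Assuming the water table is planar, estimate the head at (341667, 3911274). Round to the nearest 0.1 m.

400.3 m

Differences from P-1: to P-2 (Δx, Δy, Δh) = (120, 75, -1.38); to P-3 = (80, -20, -1.13).
Determinant of the coordinate differences = 120·(-20) − 80·75 = -8400.
∂h/∂x = [(-1.38)·(-20) − (-1.13)·75] / -8400 = -0.01337
∂h/∂y = [120·(-1.13) − 80·(-1.38)] / -8400 = +0.003000
h(341667, 3911274) = 399.33 + (-0.01337)·(-50) + (+0.003000)·(100) = 399.33 +0.669 +0.300 = 400.299 m.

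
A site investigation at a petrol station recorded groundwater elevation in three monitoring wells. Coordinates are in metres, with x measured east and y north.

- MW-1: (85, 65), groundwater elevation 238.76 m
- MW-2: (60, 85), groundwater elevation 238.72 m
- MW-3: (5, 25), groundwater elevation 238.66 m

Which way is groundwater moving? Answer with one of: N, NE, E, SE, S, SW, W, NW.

W

Three-point gradient (reference MW-1): Δ to MW-2 = (-25, 20, -0.04), Δ to MW-3 = (-80, -40, -0.10).
∂h/∂x = +0.001385, ∂h/∂y = -0.0002692 (det = 2600).
Flow = −∇h = (-0.001385 east, +0.0002692 north), which points west.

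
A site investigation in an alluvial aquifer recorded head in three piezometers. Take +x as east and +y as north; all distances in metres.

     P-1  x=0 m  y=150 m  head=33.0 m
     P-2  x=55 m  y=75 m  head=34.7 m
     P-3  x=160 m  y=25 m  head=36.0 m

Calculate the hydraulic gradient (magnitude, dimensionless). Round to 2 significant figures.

Differences from P-1: to P-2 (Δx, Δy, Δh) = (55, -75, +1.7); to P-3 = (160, -125, +3.0).
Solve a·Δx + b·Δy = Δh: det = 55·(-125) − 160·(-75) = 5125.
∂h/∂x = [(+1.7)·(-125) − (+3.0)·(-75)] / 5125 = +0.002439
∂h/∂y = [55·(+3.0) − 160·(+1.7)] / 5125 = -0.02088
|∇h| = √(0.002439² + -0.02088²) = 0.02102

0.021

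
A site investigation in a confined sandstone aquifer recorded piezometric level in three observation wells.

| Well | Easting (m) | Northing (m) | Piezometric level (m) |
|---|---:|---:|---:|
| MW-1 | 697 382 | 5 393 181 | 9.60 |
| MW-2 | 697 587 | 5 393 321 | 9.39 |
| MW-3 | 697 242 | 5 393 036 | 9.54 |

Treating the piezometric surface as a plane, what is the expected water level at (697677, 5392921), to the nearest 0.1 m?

Differences from MW-1: to MW-2 (Δx, Δy, Δh) = (205, 140, -0.21); to MW-3 = (-140, -145, -0.06).
Solve a·Δx + b·Δy = Δh: det = 205·(-145) − (-140)·140 = -10125.
∂h/∂x = [(-0.21)·(-145) − (-0.06)·140] / -10125 = -0.003837
∂h/∂y = [205·(-0.06) − (-140)·(-0.21)] / -10125 = +0.004119
h(697677, 5392921) = 9.60 + (-0.003837)·(295) + (+0.004119)·(-260) = 9.60 -1.132 -1.071 = 7.397 m.

7.4 m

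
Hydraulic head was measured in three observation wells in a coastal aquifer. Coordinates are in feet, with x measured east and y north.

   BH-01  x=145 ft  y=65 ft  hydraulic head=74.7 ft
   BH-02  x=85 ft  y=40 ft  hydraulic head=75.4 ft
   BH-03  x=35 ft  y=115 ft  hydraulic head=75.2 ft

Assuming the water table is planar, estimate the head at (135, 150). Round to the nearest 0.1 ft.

Differences from BH-01: to BH-02 (Δx, Δy, Δh) = (-60, -25, +0.7); to BH-03 = (-110, 50, +0.5).
Determinant of the coordinate differences = (-60)·50 − (-110)·(-25) = -5750.
∂h/∂x = [(+0.7)·50 − (+0.5)·(-25)] / -5750 = -0.008261
∂h/∂y = [(-60)·(+0.5) − (-110)·(+0.7)] / -5750 = -0.008174
h(135, 150) = 74.7 + (-0.008261)·(-10) + (-0.008174)·(85) = 74.7 +0.083 -0.695 = 74.088 ft.

74.1 ft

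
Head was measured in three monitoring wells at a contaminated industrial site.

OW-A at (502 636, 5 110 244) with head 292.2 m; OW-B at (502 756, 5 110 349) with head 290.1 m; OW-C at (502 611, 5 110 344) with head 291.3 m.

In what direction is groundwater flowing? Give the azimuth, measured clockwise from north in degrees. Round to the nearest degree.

Differences from OW-A: to OW-B (Δx, Δy, Δh) = (120, 105, -2.1); to OW-C = (-25, 100, -0.9).
Solve a·Δx + b·Δy = Δh: det = 120·100 − (-25)·105 = 14625.
∂h/∂x = [(-2.1)·100 − (-0.9)·105] / 14625 = -0.007897
∂h/∂y = [120·(-0.9) − (-25)·(-2.1)] / 14625 = -0.01097
Flow direction (−∇h) has components (+0.007897 E, +0.01097 N).
Azimuth = atan2(E, N) = atan2(+0.007897, +0.01097) = 35.7° ≈ 036°.

036°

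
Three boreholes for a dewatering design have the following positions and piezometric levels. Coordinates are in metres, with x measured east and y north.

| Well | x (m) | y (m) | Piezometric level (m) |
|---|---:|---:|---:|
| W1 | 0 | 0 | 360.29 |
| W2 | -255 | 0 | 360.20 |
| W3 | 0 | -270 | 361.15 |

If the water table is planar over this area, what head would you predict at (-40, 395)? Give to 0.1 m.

∂h/∂x = (360.20 − 360.29) / (-255 − 0) = +0.0003529
∂h/∂y = (361.15 − 360.29) / (-270 − 0) = -0.003185
h(-40, 395) = 360.29 + (+0.0003529)·(-40) + (-0.003185)·(395) = 360.29 -0.014 -1.258 = 359.018 m.

359.0 m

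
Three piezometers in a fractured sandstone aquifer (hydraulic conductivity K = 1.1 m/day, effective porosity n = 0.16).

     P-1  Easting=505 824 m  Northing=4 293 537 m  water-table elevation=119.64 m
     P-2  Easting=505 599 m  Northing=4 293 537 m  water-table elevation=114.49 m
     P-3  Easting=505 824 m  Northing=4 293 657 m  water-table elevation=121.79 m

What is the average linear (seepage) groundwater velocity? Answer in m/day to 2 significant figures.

0.20 m/day

∂h/∂x = (114.49 − 119.64) / (505599 − 505824) = +0.02289
∂h/∂y = (121.79 − 119.64) / (4293657 − 4293537) = +0.01792
|∇h| = √(0.02289² + 0.01792²) = 0.02907
Seepage velocity v = K·i/n = 1.1 × 0.02907 / 0.16 = 0.1999 m/day.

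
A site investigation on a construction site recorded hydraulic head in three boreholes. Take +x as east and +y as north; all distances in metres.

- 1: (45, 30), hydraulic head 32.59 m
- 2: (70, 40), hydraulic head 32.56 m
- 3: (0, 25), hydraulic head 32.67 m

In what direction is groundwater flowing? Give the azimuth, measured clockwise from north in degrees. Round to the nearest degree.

135°

Taking 1 as reference: 2−1 = (25, 10, -0.03); 3−1 = (-45, -5, +0.08).
Solve a·Δx + b·Δy = Δh: det = 25·(-5) − (-45)·10 = 325.
∂h/∂x = [(-0.03)·(-5) − (+0.08)·10] / 325 = -0.002000
∂h/∂y = [25·(+0.08) − (-45)·(-0.03)] / 325 = +0.002000
Flow direction (−∇h) has components (+0.002000 E, -0.002000 N).
Azimuth = atan2(E, N) = atan2(+0.002000, -0.002000) = 135.0° ≈ 135°.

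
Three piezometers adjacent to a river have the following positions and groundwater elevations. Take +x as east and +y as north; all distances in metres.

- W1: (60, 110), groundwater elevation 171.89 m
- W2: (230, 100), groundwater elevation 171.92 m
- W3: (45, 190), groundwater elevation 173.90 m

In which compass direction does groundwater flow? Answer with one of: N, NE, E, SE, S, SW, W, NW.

S

Three-point gradient (reference W1): Δ to W2 = (170, -10, +0.03), Δ to W3 = (-15, 80, +2.01).
∂h/∂x = +0.001673, ∂h/∂y = +0.02544 (det = 13450).
Flow = −∇h = (-0.001673 east, -0.02544 north), which points south.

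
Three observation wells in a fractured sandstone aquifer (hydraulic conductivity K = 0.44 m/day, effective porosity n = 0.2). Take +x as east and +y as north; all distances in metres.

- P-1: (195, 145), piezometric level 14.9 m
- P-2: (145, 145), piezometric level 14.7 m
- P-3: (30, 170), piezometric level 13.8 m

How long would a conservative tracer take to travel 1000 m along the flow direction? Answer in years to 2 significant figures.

Taking P-1 as reference: P-2−P-1 = (-50, 0, -0.2); P-3−P-1 = (-165, 25, -1.1).
Determinant of the coordinate differences = (-50)·25 − (-165)·0 = -1250.
∂h/∂x = [(-0.2)·25 − (-1.1)·0] / -1250 = +0.004000
∂h/∂y = [(-50)·(-1.1) − (-165)·(-0.2)] / -1250 = -0.01760
|∇h| = √(0.004000² + -0.01760²) = 0.01805
Seepage velocity v = K·i/n = 0.44 × 0.01805 / 0.2 = 0.03971 m/day.
t = 1000 / 0.03971 = 2.518e+04 days = 68.9 years.

69 years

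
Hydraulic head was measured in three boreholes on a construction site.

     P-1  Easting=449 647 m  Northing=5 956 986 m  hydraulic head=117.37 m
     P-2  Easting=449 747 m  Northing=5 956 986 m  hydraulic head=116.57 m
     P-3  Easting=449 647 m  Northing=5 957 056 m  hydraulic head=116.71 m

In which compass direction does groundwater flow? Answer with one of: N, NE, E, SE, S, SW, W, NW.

NE

∂h/∂x = (116.57 − 117.37) / (449747 − 449647) = -0.008000
∂h/∂y = (116.71 − 117.37) / (5957056 − 5956986) = -0.009429
Flow = −∇h = (+0.008000 east, +0.009429 north), which points northeast.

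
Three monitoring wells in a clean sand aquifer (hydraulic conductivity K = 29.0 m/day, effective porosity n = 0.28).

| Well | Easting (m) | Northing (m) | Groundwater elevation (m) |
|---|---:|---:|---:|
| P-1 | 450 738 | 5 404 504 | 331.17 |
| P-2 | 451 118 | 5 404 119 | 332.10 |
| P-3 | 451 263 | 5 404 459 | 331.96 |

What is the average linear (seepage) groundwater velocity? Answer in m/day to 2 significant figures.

0.18 m/day

Taking P-1 as reference: P-2−P-1 = (380, -385, +0.93); P-3−P-1 = (525, -45, +0.79).
Determinant of the coordinate differences = 380·(-45) − 525·(-385) = 185025.
∂h/∂x = [(+0.93)·(-45) − (+0.79)·(-385)] / 185025 = +0.001418
∂h/∂y = [380·(+0.79) − 525·(+0.93)] / 185025 = -0.001016
|∇h| = √(0.001418² + -0.001016²) = 0.001744
Seepage velocity v = K·i/n = 29.0 × 0.001744 / 0.28 = 0.1806 m/day.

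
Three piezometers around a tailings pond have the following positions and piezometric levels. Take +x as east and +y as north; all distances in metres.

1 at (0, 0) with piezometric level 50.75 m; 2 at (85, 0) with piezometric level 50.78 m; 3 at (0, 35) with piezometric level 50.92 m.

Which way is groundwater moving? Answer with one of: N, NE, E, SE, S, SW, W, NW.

S

∂h/∂x = (50.78 − 50.75) / (85 − 0) = +0.0003529
∂h/∂y = (50.92 − 50.75) / (35 − 0) = +0.004857
Flow = −∇h = (-0.0003529 east, -0.004857 north), which points south.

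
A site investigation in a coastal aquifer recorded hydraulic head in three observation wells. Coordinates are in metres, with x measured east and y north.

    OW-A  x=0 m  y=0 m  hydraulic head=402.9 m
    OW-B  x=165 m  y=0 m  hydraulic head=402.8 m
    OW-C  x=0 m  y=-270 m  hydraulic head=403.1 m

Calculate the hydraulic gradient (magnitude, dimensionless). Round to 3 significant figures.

0.000957

∂h/∂x = (402.8 − 402.9) / (165 − 0) = -0.0006061
∂h/∂y = (403.1 − 402.9) / (-270 − 0) = -0.0007407
|∇h| = √(-0.0006061² + -0.0007407²) = 0.0009571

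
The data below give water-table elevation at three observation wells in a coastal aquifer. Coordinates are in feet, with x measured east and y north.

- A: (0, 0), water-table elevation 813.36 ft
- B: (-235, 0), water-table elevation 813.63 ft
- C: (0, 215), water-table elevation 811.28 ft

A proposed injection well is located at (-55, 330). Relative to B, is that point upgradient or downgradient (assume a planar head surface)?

∂h/∂x = (813.63 − 813.36) / (-235 − 0) = -0.001149
∂h/∂y = (811.28 − 813.36) / (215 − 0) = -0.009674
Head at (-55, 330) = 813.36 + (-0.001149)·(-55) + (-0.009674)·(330) = 810.23 ft.
That is lower than the 813.63 ft at B, so the point is downgradient.

downgradient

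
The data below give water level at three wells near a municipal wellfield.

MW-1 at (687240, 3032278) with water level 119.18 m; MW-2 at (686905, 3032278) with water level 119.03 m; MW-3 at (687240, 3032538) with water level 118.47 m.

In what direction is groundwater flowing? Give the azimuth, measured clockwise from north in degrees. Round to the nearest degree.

∂h/∂x = (119.03 − 119.18) / (686905 − 687240) = +0.0004478
∂h/∂y = (118.47 − 119.18) / (3032538 − 3032278) = -0.002731
Flow direction (−∇h) has components (-0.0004478 E, +0.002731 N).
Azimuth = atan2(E, N) = atan2(-0.0004478, +0.002731) = 350.7° ≈ 351°.

351°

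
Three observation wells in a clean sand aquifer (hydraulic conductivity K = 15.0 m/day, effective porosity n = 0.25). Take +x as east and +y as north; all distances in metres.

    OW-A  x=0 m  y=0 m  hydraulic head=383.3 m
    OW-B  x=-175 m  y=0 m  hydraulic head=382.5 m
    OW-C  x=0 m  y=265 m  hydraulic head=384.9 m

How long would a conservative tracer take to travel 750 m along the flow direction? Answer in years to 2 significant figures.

∂h/∂x = (382.5 − 383.3) / (-175 − 0) = +0.004571
∂h/∂y = (384.9 − 383.3) / (265 − 0) = +0.006038
|∇h| = √(0.004571² + 0.006038²) = 0.007573
Seepage velocity v = K·i/n = 15.0 × 0.007573 / 0.25 = 0.4544 m/day.
t = 750 / 0.4544 = 1651 days = 4.52 years.

4.5 years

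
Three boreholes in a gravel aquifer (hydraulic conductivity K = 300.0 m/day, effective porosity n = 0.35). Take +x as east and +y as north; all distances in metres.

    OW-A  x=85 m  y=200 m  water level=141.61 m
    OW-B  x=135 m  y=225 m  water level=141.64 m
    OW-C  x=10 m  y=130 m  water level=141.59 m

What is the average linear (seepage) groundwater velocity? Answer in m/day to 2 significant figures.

1.1 m/day

Differences from OW-A: to OW-B (Δx, Δy, Δh) = (50, 25, +0.03); to OW-C = (-75, -70, -0.02).
Determinant of the coordinate differences = 50·(-70) − (-75)·25 = -1625.
∂h/∂x = [(+0.03)·(-70) − (-0.02)·25] / -1625 = +0.0009846
∂h/∂y = [50·(-0.02) − (-75)·(+0.03)] / -1625 = -0.0007692
|∇h| = √(0.0009846² + -0.0007692²) = 0.001249
Seepage velocity v = K·i/n = 300.0 × 0.001249 / 0.35 = 1.071 m/day.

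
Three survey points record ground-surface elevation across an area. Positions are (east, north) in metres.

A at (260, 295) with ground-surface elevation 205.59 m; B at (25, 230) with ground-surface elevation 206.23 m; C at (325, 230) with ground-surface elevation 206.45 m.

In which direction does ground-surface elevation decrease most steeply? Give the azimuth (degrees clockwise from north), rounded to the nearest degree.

Differences from A: to B (Δx, Δy, Δh) = (-235, -65, +0.64); to C = (65, -65, +0.86).
Determinant of the coordinate differences = (-235)·(-65) − 65·(-65) = 19500.
∂z/∂x = [(+0.64)·(-65) − (+0.86)·(-65)] / 19500 = +0.0007333
∂z/∂y = [(-235)·(+0.86) − 65·(+0.64)] / 19500 = -0.01250
Steepest decrease is along −∇f: components (-0.0007333 E, +0.01250 N).
Azimuth = atan2(-0.0007333, +0.01250) = 356.6° ≈ 357°.

357°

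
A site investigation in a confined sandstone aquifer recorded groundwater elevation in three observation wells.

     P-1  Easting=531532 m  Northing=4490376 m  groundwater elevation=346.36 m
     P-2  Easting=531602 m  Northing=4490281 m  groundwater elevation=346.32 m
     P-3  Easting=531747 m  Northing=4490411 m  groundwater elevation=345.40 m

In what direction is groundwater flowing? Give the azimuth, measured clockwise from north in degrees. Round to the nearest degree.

Taking P-1 as reference: P-2−P-1 = (70, -95, -0.04); P-3−P-1 = (215, 35, -0.96).
Solve a·Δx + b·Δy = Δh: det = 70·35 − 215·(-95) = 22875.
∂h/∂x = [(-0.04)·35 − (-0.96)·(-95)] / 22875 = -0.004048
∂h/∂y = [70·(-0.96) − 215·(-0.04)] / 22875 = -0.002562
Flow direction (−∇h) has components (+0.004048 E, +0.002562 N).
Azimuth = atan2(E, N) = atan2(+0.004048, +0.002562) = 57.7° ≈ 058°.

058°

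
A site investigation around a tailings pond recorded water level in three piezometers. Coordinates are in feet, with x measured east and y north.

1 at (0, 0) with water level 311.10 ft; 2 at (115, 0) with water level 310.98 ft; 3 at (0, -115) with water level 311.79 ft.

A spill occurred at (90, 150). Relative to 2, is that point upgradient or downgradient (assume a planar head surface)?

downgradient

∂h/∂x = (310.98 − 311.10) / (115 − 0) = -0.001043
∂h/∂y = (311.79 − 311.10) / (-115 − 0) = -0.006000
Head at (90, 150) = 311.10 + (-0.001043)·(90) + (-0.006000)·(150) = 310.11 ft.
That is lower than the 310.98 ft at 2, so the point is downgradient.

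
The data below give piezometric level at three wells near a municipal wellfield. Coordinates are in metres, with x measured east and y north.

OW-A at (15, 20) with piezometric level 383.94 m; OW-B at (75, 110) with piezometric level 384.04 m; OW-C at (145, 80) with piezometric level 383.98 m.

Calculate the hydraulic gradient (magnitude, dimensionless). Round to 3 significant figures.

0.00134

Differences from OW-A: to OW-B (Δx, Δy, Δh) = (60, 90, +0.10); to OW-C = (130, 60, +0.04).
Solve a·Δx + b·Δy = Δh: det = 60·60 − 130·90 = -8100.
∂h/∂x = [(+0.10)·60 − (+0.04)·90] / -8100 = -0.0002963
∂h/∂y = [60·(+0.04) − 130·(+0.10)] / -8100 = +0.001309
|∇h| = √(-0.0002963² + 0.001309²) = 0.001342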